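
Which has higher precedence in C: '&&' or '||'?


'&&' is logical AND (level 2); '||' is logical OR (level 1)
Higher level binds tighter
'&&' has higher precedence than '||'


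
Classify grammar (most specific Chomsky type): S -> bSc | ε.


Single nonterminal LHS, but b^n c^n is not regular
Classification: Type 2 (Context-Free)


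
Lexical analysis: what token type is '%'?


Pattern: operator symbol
Type: OPERATOR


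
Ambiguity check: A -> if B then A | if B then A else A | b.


dangling else: 'if B then if B then b else b' parses two ways
Ambiguous


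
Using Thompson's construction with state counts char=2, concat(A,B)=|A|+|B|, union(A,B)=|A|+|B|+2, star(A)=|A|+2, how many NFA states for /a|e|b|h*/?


Syntax tree has 4 char leaf(s), 3 union(s), 1 star(s)
chars contribute 4×2 = 8; each union adds +2; each star adds +2
Total: 8 + 6 + 2 = 16 states


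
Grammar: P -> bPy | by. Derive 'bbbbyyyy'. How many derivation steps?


Derivation: P => bPy => bbPyy => bbbPyyy => bbbbyyyy
Steps: 4


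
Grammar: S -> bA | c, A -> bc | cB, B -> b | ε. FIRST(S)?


Per alternative of S: FIRST(bA) = {b}; FIRST(c) = {c}
FIRST(S) = {b, c}


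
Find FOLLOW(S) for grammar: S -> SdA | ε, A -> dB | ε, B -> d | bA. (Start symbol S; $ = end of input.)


$ ∈ FOLLOW(S). For each A -> αBβ: add FIRST(β)\{ε} to FOLLOW(B); if β nullable, add FOLLOW(A).
FOLLOW(S) = {$, d}


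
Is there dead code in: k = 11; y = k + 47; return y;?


k is read by y's definition; y is returned
No dead code


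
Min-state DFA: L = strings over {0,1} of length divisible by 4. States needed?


Track length mod 4: states 0..3, accept at 0
Minimal DFA: 4 states


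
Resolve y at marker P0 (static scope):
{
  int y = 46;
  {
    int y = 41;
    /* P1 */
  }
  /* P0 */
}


y declared in the same block as P0
y = 46


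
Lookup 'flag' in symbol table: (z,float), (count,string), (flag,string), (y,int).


Lookup 'flag' → type string


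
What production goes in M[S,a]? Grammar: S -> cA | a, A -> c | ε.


For [S, a]: 'a' ∈ FIRST(a)
Entry: S -> a


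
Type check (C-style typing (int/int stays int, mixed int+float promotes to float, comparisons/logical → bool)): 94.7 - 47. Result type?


Operand types: float - int
Rule: mixed int/float promotes to float; int/int stays int
Result type: float


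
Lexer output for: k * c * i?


Scan left to right, longest-match per lexeme
Tokens: ID(k), OP(*), ID(c), OP(*), ID(i)


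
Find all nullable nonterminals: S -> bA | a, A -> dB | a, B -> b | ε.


A nonterminal is nullable iff some alternative derives ε (directly, or every symbol in it is nullable)
Nullable: {B}


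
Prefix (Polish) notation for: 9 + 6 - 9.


left-to-right (same/higher precedence on left): tree is (- (+ 9 6) 9)
Prefix: - + 9 6 9


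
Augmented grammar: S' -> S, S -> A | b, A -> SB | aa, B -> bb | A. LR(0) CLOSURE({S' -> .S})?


Start: S' -> .S
For each item with dot before a nonterminal B, add B -> .γ for every B-production
Closure: [S' -> .S, S -> .A, S -> .b, A -> .SB, A -> .aa]


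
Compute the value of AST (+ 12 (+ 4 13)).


Evaluate inner: (+ 4 13) = 17
Evaluate root: (+ 12 17) = 29
Result: 29


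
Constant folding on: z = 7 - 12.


7 - 12 = -5 at compile time
Optimized: z = -5


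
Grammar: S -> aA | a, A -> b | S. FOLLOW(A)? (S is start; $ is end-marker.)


$ ∈ FOLLOW(S). For each A -> αBβ: add FIRST(β)\{ε} to FOLLOW(B); if β nullable, add FOLLOW(A).
FOLLOW(A) = {$}


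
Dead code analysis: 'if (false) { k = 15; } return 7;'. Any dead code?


condition is constant false, so the whole block is unreachable
Dead: 'if (false) { k = 15; }'


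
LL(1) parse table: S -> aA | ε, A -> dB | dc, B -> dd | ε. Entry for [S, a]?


For [S, a]: 'a' ∈ FIRST(aA)
Entry: S -> aA


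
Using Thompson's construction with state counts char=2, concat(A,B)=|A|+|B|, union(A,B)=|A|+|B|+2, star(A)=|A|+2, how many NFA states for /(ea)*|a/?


Syntax tree has 3 char leaf(s), 1 union(s), 1 star(s)
chars contribute 3×2 = 6; each union adds +2; each star adds +2
Total: 6 + 2 + 2 = 10 states


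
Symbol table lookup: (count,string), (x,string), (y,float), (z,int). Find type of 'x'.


Lookup 'x' → type string


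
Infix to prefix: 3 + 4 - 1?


left-to-right (same/higher precedence on left): tree is (- (+ 3 4) 1)
Prefix: - + 3 4 1


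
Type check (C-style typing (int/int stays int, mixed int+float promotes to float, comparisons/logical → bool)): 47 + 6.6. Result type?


Operand types: int + float
Rule: mixed int/float promotes to float; int/int stays int
Result type: float


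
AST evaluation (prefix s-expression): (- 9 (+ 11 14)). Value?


Evaluate inner: (+ 11 14) = 25
Evaluate root: (- 9 25) = -16
Result: -16


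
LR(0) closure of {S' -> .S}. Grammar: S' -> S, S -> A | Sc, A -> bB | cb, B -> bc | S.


Start: S' -> .S
For each item with dot before a nonterminal B, add B -> .γ for every B-production
Closure: [S' -> .S, S -> .A, S -> .Sc, A -> .bB, A -> .cb]


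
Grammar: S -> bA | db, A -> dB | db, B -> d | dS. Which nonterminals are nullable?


A nonterminal is nullable iff some alternative derives ε (directly, or every symbol in it is nullable)
Nullable: {}


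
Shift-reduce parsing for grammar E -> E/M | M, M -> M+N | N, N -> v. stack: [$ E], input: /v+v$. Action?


shift '/' to continue E -> E/M
Action: shift


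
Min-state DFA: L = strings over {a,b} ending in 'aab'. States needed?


Track the longest suffix of input matching a prefix of 'aab': 4 classes (prefixes of length 0..3)
Minimal DFA: 4 states


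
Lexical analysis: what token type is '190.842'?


Pattern: digits with a decimal point
Type: FLOAT_LITERAL


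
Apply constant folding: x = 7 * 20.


7 * 20 = 140 at compile time
Optimized: x = 140


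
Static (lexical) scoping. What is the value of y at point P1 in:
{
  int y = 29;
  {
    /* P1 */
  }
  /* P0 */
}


P1's block does not declare y; resolves to the enclosing declaration at depth 0
y = 29


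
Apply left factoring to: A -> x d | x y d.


Common prefix: 'x'
Factored: A -> x A', A' -> d | y d


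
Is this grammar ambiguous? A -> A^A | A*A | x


'x^x*x' has two parse trees (no precedence encoded between ^ and *)
Ambiguous


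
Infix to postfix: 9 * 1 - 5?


Left to right (same or higher precedence on left)
Postfix: 9 1 * 5 -


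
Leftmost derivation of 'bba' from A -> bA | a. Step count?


Derivation: A => bA => bbA => bba
Steps: 3


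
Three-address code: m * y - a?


Break into single-operator statements:
t1 = m * y
t2 = t1 - a


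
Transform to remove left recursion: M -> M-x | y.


Left-recursive alternatives: M-x; non-recursive: y
Introduce M': M -> yM', M' -> -xM' | ε


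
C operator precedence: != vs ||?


'!=' is equality (level 6); '||' is logical OR (level 1)
Higher level binds tighter
'!=' has higher precedence than '||'


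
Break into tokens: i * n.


Scan left to right, longest-match per lexeme
Tokens: ID(i), OP(*), ID(n)


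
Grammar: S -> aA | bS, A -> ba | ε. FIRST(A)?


Per alternative of A: FIRST(ba) = {b}; FIRST(ε) = {ε}
FIRST(A) = {b, ε}


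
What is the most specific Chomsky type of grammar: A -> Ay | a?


Left-linear: every RHS is a terminal or one nonterminal followed by a terminal
Classification: Type 3 (Regular)


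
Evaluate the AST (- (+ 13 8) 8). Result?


Evaluate inner: (+ 13 8) = 21
Evaluate root: (- 21 8) = 13
Result: 13


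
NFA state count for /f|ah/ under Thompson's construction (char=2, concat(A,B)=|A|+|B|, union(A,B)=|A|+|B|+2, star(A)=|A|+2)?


Syntax tree has 3 char leaf(s), 1 union(s), 0 star(s)
chars contribute 3×2 = 6; each union adds +2; each star adds +2
Total: 6 + 2 + 0 = 8 states


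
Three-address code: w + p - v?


Break into single-operator statements:
t1 = w + p
t2 = t1 - v


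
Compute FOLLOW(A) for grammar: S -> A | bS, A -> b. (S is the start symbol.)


$ ∈ FOLLOW(S). For each A -> αBβ: add FIRST(β)\{ε} to FOLLOW(B); if β nullable, add FOLLOW(A).
FOLLOW(A) = {$}


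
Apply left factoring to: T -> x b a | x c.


Common prefix: 'x'
Factored: T -> x T', T' -> b a | c


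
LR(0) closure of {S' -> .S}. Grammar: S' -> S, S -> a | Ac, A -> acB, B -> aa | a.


Start: S' -> .S
For each item with dot before a nonterminal B, add B -> .γ for every B-production
Closure: [S' -> .S, S -> .a, S -> .Ac, A -> .acB]


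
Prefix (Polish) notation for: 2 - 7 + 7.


left-to-right (same/higher precedence on left): tree is (+ (- 2 7) 7)
Prefix: + - 2 7 7


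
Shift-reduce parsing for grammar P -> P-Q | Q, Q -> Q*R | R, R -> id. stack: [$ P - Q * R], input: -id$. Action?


handle 'Q*R' on top
Action: reduce (Q -> Q*R)


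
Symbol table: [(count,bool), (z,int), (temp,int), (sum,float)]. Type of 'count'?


Lookup 'count' → type bool


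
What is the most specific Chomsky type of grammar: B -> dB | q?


Right-linear: every RHS is a terminal or a terminal followed by one nonterminal
Classification: Type 3 (Regular)


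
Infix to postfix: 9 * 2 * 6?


Left to right (same or higher precedence on left)
Postfix: 9 2 * 6 *


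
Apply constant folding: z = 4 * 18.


4 * 18 = 72 at compile time
Optimized: z = 72


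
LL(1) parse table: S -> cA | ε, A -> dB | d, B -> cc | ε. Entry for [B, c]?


For [B, c]: 'c' ∈ FIRST(cc)
Entry: B -> cc


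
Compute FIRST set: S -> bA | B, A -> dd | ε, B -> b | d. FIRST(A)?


Per alternative of A: FIRST(dd) = {d}; FIRST(ε) = {ε}
FIRST(A) = {d, ε}


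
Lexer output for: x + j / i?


Scan left to right, longest-match per lexeme
Tokens: ID(x), OP(+), ID(j), OP(/), ID(i)


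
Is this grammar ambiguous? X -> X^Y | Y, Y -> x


precedence layered via separate nonterminal Y: deterministic
Unambiguous


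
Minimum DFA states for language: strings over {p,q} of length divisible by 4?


Track length mod 4: states 0..3, accept at 0
Minimal DFA: 4 states


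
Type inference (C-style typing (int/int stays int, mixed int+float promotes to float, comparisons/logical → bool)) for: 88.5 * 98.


Operand types: float * int
Rule: mixed int/float promotes to float; int/int stays int
Result type: float


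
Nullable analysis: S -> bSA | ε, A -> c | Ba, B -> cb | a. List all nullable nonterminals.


A nonterminal is nullable iff some alternative derives ε (directly, or every symbol in it is nullable)
Nullable: {S}


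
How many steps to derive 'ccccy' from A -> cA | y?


Derivation: A => cA => ccA => cccA => ccccA => ccccy
Steps: 5


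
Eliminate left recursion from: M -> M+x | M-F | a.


Left-recursive alternatives: M+x, M-F; non-recursive: a
Introduce M': M -> aM', M' -> +xM' | -FM' | ε


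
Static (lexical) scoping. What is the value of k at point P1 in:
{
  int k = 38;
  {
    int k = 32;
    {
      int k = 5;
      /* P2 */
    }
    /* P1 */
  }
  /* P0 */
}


k declared in the same block as P1
k = 32


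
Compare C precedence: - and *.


'*' is multiplicative (level 10); '-' is additive (level 9)
Higher level binds tighter
'*' has higher precedence than '-'


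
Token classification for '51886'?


Pattern: digits only
Type: INTEGER_LITERAL


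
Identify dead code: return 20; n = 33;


statement follows a return and is unreachable
Dead: 'n = 33'


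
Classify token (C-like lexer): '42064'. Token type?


Pattern: digits only
Type: INTEGER_LITERAL


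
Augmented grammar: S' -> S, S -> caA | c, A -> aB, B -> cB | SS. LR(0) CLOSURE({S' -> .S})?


Start: S' -> .S
For each item with dot before a nonterminal B, add B -> .γ for every B-production
Closure: [S' -> .S, S -> .caA, S -> .c]


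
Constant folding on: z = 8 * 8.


8 * 8 = 64 at compile time
Optimized: z = 64


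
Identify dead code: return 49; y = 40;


statement follows a return and is unreachable
Dead: 'y = 40'


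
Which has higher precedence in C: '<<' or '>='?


'<<' is shift (level 8); '>=' is relational (level 7)
Higher level binds tighter
'<<' has higher precedence than '>='


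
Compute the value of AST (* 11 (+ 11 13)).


Evaluate inner: (+ 11 13) = 24
Evaluate root: (* 11 24) = 264
Result: 264


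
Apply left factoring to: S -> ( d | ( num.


Common prefix: '('
Factored: S -> ( S', S' -> d | num


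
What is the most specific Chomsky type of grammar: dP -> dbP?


LHS has context (more than one symbol) and |LHS| ≤ |RHS|
Classification: Type 1 (Context-Sensitive)


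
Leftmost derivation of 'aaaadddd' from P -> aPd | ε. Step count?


Derivation: P => aPd => aaPdd => aaaPddd => aaaaPdddd => aaaadddd
Steps: 5


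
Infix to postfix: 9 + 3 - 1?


Left to right (same or higher precedence on left)
Postfix: 9 3 + 1 -


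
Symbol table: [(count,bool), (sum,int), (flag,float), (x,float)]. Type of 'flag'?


Lookup 'flag' → type float


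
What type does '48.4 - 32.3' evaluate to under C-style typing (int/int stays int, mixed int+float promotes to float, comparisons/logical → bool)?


Operand types: float - float
Rule: mixed int/float promotes to float; int/int stays int
Result type: float


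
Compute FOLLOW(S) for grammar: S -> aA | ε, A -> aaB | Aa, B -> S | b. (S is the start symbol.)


$ ∈ FOLLOW(S). For each A -> αBβ: add FIRST(β)\{ε} to FOLLOW(B); if β nullable, add FOLLOW(A).
FOLLOW(S) = {$, a}


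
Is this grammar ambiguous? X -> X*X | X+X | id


'id*id+id' has two parse trees (no precedence encoded between * and +)
Ambiguous


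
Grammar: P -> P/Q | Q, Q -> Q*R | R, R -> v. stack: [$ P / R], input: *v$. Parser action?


'R' (not preceded by Q*) is the handle for Q -> R
Action: reduce (Q -> R)


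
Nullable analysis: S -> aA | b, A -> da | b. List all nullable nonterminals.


A nonterminal is nullable iff some alternative derives ε (directly, or every symbol in it is nullable)
Nullable: {}


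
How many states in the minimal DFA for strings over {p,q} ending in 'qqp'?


Track the longest suffix of input matching a prefix of 'qqp': 4 classes (prefixes of length 0..3)
Minimal DFA: 4 states


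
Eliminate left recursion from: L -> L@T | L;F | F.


Left-recursive alternatives: L@T, L;F; non-recursive: F
Introduce L': L -> FL', L' -> @TL' | ;FL' | ε


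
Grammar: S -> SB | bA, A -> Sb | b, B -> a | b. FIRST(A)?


Per alternative of A: FIRST(Sb) = {b}; FIRST(b) = {b}
FIRST(A) = {b}


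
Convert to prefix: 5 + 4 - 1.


left-to-right (same/higher precedence on left): tree is (- (+ 5 4) 1)
Prefix: - + 5 4 1


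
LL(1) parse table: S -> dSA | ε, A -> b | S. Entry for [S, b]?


For [S, b]: ε is nullable and 'b' ∈ FOLLOW(S)
Entry: S -> ε


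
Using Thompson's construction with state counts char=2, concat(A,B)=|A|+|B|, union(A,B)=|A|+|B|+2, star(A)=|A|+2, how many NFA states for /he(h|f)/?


Syntax tree has 4 char leaf(s), 1 union(s), 0 star(s)
chars contribute 4×2 = 8; each union adds +2; each star adds +2
Total: 8 + 2 + 0 = 10 states


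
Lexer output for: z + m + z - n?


Scan left to right, longest-match per lexeme
Tokens: ID(z), OP(+), ID(m), OP(+), ID(z), OP(-), ID(n)


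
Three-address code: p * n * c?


Break into single-operator statements:
t1 = p * n
t2 = t1 * c


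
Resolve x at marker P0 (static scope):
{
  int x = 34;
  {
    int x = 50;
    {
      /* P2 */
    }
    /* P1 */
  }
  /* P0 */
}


x declared in the same block as P0
x = 34


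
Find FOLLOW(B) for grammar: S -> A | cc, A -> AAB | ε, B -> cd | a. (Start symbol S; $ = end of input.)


$ ∈ FOLLOW(S). For each A -> αBβ: add FIRST(β)\{ε} to FOLLOW(B); if β nullable, add FOLLOW(A).
FOLLOW(B) = {$, a, c}


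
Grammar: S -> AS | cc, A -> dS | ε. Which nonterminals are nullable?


A nonterminal is nullable iff some alternative derives ε (directly, or every symbol in it is nullable)
Nullable: {A}


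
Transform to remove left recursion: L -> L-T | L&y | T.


Left-recursive alternatives: L-T, L&y; non-recursive: T
Introduce L': L -> TL', L' -> -TL' | &yL' | ε


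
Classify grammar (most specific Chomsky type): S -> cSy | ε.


Single nonterminal LHS, but c^n y^n is not regular
Classification: Type 2 (Context-Free)


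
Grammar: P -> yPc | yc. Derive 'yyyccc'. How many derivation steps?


Derivation: P => yPc => yyPcc => yyyccc
Steps: 3


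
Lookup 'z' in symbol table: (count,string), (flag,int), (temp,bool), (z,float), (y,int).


Lookup 'z' → type float


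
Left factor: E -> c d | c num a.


Common prefix: 'c'
Factored: E -> c E', E' -> d | num a


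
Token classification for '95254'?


Pattern: digits only
Type: INTEGER_LITERAL


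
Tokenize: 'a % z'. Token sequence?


Scan left to right, longest-match per lexeme
Tokens: ID(a), OP(%), ID(z)


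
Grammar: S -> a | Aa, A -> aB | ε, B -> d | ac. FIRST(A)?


Per alternative of A: FIRST(aB) = {a}; FIRST(ε) = {ε}
FIRST(A) = {a, ε}


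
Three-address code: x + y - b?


Break into single-operator statements:
t1 = x + y
t2 = t1 - b


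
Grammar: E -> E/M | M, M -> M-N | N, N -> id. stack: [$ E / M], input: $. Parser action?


handle 'E/M' on top; lookahead ∈ FOLLOW(E) = {/, $}
Action: reduce (E -> E/M)


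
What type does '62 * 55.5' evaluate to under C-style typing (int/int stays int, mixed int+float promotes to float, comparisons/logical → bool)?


Operand types: int * float
Rule: mixed int/float promotes to float; int/int stays int
Result type: float


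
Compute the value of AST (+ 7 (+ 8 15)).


Evaluate inner: (+ 8 15) = 23
Evaluate root: (+ 7 23) = 30
Result: 30


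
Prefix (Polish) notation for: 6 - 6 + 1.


left-to-right (same/higher precedence on left): tree is (+ (- 6 6) 1)
Prefix: + - 6 6 1


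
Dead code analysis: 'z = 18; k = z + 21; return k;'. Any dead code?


z is read by k's definition; k is returned
No dead code


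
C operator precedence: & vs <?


'<' is relational (level 7); '&' is bitwise AND (level 5)
Higher level binds tighter
'<' has higher precedence than '&'


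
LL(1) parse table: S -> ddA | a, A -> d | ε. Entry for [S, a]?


For [S, a]: 'a' ∈ FIRST(a)
Entry: S -> a


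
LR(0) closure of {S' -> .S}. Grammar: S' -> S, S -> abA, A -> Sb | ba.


Start: S' -> .S
For each item with dot before a nonterminal B, add B -> .γ for every B-production
Closure: [S' -> .S, S -> .abA]


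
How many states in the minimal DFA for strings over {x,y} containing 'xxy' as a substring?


KMP-style automaton: 3 progress states + 1 absorbing accept = 4
Minimal DFA: 4 states


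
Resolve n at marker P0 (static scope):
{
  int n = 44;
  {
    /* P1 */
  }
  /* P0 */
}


n declared in the same block as P0
n = 44


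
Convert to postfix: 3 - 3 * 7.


* has higher precedence, evaluate 3*7 first
Postfix: 3 3 7 * -


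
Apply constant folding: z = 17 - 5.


17 - 5 = 12 at compile time
Optimized: z = 12


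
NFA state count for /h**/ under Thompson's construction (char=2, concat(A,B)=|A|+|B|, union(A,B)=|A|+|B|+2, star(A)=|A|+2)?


Syntax tree has 1 char leaf(s), 0 union(s), 2 star(s)
chars contribute 1×2 = 2; each union adds +2; each star adds +2
Total: 2 + 0 + 4 = 6 states


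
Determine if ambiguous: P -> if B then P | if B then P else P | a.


dangling else: 'if B then if B then a else a' parses two ways
Ambiguous


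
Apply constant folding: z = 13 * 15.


13 * 15 = 195 at compile time
Optimized: z = 195


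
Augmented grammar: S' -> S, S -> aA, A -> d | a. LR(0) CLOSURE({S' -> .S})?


Start: S' -> .S
For each item with dot before a nonterminal B, add B -> .γ for every B-production
Closure: [S' -> .S, S -> .aA]


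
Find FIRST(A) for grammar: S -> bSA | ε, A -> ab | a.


Per alternative of A: FIRST(ab) = {a}; FIRST(a) = {a}
FIRST(A) = {a}


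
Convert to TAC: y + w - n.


Break into single-operator statements:
t1 = y + w
t2 = t1 - n


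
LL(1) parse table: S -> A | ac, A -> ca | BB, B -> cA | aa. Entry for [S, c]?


For [S, c]: 'c' ∈ FIRST(A)
Entry: S -> A


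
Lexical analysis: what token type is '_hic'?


Pattern: letter/underscore followed by alphanumerics, not a keyword
Type: IDENTIFIER


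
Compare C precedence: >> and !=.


'>>' is shift (level 8); '!=' is equality (level 6)
Higher level binds tighter
'>>' has higher precedence than '!='


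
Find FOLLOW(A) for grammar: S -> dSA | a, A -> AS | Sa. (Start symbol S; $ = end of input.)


$ ∈ FOLLOW(S). For each A -> αBβ: add FIRST(β)\{ε} to FOLLOW(B); if β nullable, add FOLLOW(A).
FOLLOW(A) = {$, a, d}


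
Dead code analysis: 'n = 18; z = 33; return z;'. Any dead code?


n is assigned but never read
Dead: 'n = 18'


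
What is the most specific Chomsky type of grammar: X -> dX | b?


Right-linear: every RHS is a terminal or a terminal followed by one nonterminal
Classification: Type 3 (Regular)


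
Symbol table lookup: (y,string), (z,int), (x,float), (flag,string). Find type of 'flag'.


Lookup 'flag' → type string


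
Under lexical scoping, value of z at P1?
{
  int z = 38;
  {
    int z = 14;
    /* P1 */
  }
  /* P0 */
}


z declared in the same block as P1
z = 14


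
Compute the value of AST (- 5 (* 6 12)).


Evaluate inner: (* 6 12) = 72
Evaluate root: (- 5 72) = -67
Result: -67


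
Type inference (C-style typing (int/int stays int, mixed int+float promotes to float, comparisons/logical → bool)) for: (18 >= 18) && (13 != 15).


Operand types: bool && bool
Rule: logical operators take bool operands and yield bool
Result type: bool


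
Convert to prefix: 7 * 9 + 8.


left-to-right (same/higher precedence on left): tree is (+ (* 7 9) 8)
Prefix: + * 7 9 8


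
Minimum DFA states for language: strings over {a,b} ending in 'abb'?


Track the longest suffix of input matching a prefix of 'abb': 4 classes (prefixes of length 0..3)
Minimal DFA: 4 states


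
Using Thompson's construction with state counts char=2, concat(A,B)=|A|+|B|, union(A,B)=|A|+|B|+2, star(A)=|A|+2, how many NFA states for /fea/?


Syntax tree has 3 char leaf(s), 0 union(s), 0 star(s)
chars contribute 3×2 = 6; each union adds +2; each star adds +2
Total: 6 + 0 + 0 = 6 states


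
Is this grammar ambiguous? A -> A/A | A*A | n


'n/n*n' has two parse trees (no precedence encoded between / and *)
Ambiguous


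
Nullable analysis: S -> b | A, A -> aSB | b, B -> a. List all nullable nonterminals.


A nonterminal is nullable iff some alternative derives ε (directly, or every symbol in it is nullable)
Nullable: {}


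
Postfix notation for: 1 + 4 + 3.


Left to right (same or higher precedence on left)
Postfix: 1 4 + 3 +


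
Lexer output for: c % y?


Scan left to right, longest-match per lexeme
Tokens: ID(c), OP(%), ID(y)


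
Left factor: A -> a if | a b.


Common prefix: 'a'
Factored: A -> a A', A' -> if | b


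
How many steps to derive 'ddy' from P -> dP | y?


Derivation: P => dP => ddP => ddy
Steps: 3


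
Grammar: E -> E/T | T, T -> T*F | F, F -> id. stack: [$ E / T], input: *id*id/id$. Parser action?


'*' can extend T; shift to build T -> T*F
Action: shift


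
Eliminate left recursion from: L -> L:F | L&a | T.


Left-recursive alternatives: L:F, L&a; non-recursive: T
Introduce L': L -> TL', L' -> :FL' | &aL' | ε


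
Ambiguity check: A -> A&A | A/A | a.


'a&a/a' has two parse trees (no precedence encoded between & and /)
Ambiguous


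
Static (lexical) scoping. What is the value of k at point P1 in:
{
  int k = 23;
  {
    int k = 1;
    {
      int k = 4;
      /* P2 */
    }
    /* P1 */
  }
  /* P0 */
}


k declared in the same block as P1
k = 1


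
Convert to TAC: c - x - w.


Break into single-operator statements:
t1 = c - x
t2 = t1 - w


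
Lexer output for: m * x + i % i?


Scan left to right, longest-match per lexeme
Tokens: ID(m), OP(*), ID(x), OP(+), ID(i), OP(%), ID(i)


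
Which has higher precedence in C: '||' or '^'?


'^' is bitwise XOR (level 4); '||' is logical OR (level 1)
Higher level binds tighter
'^' has higher precedence than '||'


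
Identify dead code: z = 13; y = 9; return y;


z is assigned but never read
Dead: 'z = 13'


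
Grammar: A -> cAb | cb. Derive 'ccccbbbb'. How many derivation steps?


Derivation: A => cAb => ccAbb => cccAbbb => ccccbbbb
Steps: 4


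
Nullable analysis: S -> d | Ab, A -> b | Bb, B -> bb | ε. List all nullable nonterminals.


A nonterminal is nullable iff some alternative derives ε (directly, or every symbol in it is nullable)
Nullable: {B}


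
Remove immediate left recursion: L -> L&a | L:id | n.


Left-recursive alternatives: L&a, L:id; non-recursive: n
Introduce L': L -> nL', L' -> &aL' | :idL' | ε


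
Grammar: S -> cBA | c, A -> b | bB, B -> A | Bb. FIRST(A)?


Per alternative of A: FIRST(b) = {b}; FIRST(bB) = {b}
FIRST(A) = {b}


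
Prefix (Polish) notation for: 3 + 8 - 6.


left-to-right (same/higher precedence on left): tree is (- (+ 3 8) 6)
Prefix: - + 3 8 6


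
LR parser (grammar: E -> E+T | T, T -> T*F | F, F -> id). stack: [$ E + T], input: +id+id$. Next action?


handle 'E+T' on top; lookahead ∈ FOLLOW(E) = {+, $}
Action: reduce (E -> E+T)


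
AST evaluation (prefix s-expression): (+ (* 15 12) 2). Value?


Evaluate inner: (* 15 12) = 180
Evaluate root: (+ 180 2) = 182
Result: 182


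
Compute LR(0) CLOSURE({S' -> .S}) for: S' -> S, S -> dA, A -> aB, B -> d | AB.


Start: S' -> .S
For each item with dot before a nonterminal B, add B -> .γ for every B-production
Closure: [S' -> .S, S -> .dA]


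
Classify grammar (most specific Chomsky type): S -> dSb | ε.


Single nonterminal LHS, but d^n b^n is not regular
Classification: Type 2 (Context-Free)


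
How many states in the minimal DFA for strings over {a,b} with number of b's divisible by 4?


Track (count of b) mod 4: states 0..3, accept at 0
Minimal DFA: 4 states


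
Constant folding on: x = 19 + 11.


19 + 11 = 30 at compile time
Optimized: x = 30


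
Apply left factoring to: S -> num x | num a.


Common prefix: 'num'
Factored: S -> num S', S' -> x | a


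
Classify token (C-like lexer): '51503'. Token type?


Pattern: digits only
Type: INTEGER_LITERAL


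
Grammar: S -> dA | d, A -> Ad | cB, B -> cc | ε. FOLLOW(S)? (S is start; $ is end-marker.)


$ ∈ FOLLOW(S). For each A -> αBβ: add FIRST(β)\{ε} to FOLLOW(B); if β nullable, add FOLLOW(A).
FOLLOW(S) = {$}


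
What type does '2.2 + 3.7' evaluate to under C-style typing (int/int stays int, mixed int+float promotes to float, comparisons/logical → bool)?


Operand types: float + float
Rule: mixed int/float promotes to float; int/int stays int
Result type: float


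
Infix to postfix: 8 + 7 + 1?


Left to right (same or higher precedence on left)
Postfix: 8 7 + 1 +


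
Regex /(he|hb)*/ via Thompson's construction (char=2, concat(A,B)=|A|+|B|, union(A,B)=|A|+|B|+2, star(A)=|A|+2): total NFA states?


Syntax tree has 4 char leaf(s), 1 union(s), 1 star(s)
chars contribute 4×2 = 8; each union adds +2; each star adds +2
Total: 8 + 2 + 2 = 12 states


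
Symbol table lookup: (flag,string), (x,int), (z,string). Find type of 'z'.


Lookup 'z' → type string


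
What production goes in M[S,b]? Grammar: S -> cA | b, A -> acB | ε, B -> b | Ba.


For [S, b]: 'b' ∈ FIRST(b)
Entry: S -> b


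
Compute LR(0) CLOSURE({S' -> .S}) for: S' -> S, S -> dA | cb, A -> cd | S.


Start: S' -> .S
For each item with dot before a nonterminal B, add B -> .γ for every B-production
Closure: [S' -> .S, S -> .dA, S -> .cb]


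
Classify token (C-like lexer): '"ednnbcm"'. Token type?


Pattern: double-quoted sequence
Type: STRING_LITERAL


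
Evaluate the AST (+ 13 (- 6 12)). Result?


Evaluate inner: (- 6 12) = -6
Evaluate root: (+ 13 -6) = 7
Result: 7


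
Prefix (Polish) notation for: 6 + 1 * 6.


'*' binds tighter: tree is (+ 6 (* 1 6))
Prefix: + 6 * 1 6


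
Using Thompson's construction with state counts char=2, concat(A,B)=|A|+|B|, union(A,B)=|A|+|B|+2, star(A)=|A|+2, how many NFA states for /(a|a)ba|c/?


Syntax tree has 5 char leaf(s), 2 union(s), 0 star(s)
chars contribute 5×2 = 10; each union adds +2; each star adds +2
Total: 10 + 4 + 0 = 14 states


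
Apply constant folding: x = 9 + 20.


9 + 20 = 29 at compile time
Optimized: x = 29


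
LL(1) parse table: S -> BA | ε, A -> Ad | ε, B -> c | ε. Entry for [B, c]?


For [B, c]: 'c' ∈ FIRST(c)
Entry: B -> c


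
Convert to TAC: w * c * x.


Break into single-operator statements:
t1 = w * c
t2 = t1 * x


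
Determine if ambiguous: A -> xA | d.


right-linear, alternatives start with distinct terminals 'x' vs 'd': unique leftmost derivation
Unambiguous


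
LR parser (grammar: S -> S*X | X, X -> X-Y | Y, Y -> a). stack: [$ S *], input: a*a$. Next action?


no handle ('S*' is not any RHS); shift 'a'
Action: shift


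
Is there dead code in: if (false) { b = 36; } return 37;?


condition is constant false, so the whole block is unreachable
Dead: 'if (false) { b = 36; }'


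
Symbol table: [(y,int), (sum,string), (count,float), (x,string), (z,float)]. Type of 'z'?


Lookup 'z' → type float


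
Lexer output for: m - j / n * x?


Scan left to right, longest-match per lexeme
Tokens: ID(m), OP(-), ID(j), OP(/), ID(n), OP(*), ID(x)


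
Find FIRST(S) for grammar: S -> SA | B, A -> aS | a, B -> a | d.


Per alternative of S: FIRST(SA) = {a, d}; FIRST(B) = {a, d}
FIRST(S) = {a, d}


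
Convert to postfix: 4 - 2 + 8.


Left to right (same or higher precedence on left)
Postfix: 4 2 - 8 +


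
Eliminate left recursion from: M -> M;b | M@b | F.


Left-recursive alternatives: M;b, M@b; non-recursive: F
Introduce M': M -> FM', M' -> ;bM' | @bM' | ε


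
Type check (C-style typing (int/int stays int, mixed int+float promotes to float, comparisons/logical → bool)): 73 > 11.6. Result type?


Operand types: int > float
Rule: comparison yields bool
Result type: bool


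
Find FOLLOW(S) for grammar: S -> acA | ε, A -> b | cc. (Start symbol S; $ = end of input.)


$ ∈ FOLLOW(S). For each A -> αBβ: add FIRST(β)\{ε} to FOLLOW(B); if β nullable, add FOLLOW(A).
FOLLOW(S) = {$}


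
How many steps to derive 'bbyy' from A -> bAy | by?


Derivation: A => bAy => bbyy
Steps: 2


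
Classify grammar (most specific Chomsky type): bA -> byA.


LHS has context (more than one symbol) and |LHS| ≤ |RHS|
Classification: Type 1 (Context-Sensitive)


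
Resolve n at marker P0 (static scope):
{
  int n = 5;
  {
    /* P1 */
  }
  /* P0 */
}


n declared in the same block as P0
n = 5


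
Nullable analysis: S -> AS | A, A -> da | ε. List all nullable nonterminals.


A nonterminal is nullable iff some alternative derives ε (directly, or every symbol in it is nullable)
Nullable: {A, S}


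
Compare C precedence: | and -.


'-' is additive (level 9); '|' is bitwise OR (level 3)
Higher level binds tighter
'-' has higher precedence than '|'


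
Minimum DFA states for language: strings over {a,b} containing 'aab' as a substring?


KMP-style automaton: 3 progress states + 1 absorbing accept = 4
Minimal DFA: 4 states


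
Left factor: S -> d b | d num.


Common prefix: 'd'
Factored: S -> d S', S' -> b | num


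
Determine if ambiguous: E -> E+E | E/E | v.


'v+v/v' has two parse trees (no precedence encoded between + and /)
Ambiguous


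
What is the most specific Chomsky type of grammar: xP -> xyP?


LHS has context (more than one symbol) and |LHS| ≤ |RHS|
Classification: Type 1 (Context-Sensitive)


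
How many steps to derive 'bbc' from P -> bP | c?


Derivation: P => bP => bbP => bbc
Steps: 3


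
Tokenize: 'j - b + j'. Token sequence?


Scan left to right, longest-match per lexeme
Tokens: ID(j), OP(-), ID(b), OP(+), ID(j)


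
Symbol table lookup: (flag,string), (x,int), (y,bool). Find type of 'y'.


Lookup 'y' → type bool


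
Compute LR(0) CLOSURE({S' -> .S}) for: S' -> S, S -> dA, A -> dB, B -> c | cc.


Start: S' -> .S
For each item with dot before a nonterminal B, add B -> .γ for every B-production
Closure: [S' -> .S, S -> .dA]


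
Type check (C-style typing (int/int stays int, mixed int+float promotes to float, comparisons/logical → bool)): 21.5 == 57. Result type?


Operand types: float == int
Rule: comparison yields bool
Result type: bool


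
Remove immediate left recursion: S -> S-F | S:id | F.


Left-recursive alternatives: S-F, S:id; non-recursive: F
Introduce S': S -> FS', S' -> -FS' | :idS' | ε


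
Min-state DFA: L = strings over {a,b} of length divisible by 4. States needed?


Track length mod 4: states 0..3, accept at 0
Minimal DFA: 4 states


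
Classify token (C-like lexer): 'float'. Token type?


Pattern: reserved word
Type: KEYWORD


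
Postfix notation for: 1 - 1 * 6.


* has higher precedence, evaluate 1*6 first
Postfix: 1 1 6 * -


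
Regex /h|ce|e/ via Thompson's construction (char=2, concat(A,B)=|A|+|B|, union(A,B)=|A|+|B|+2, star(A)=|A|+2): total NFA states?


Syntax tree has 4 char leaf(s), 2 union(s), 0 star(s)
chars contribute 4×2 = 8; each union adds +2; each star adds +2
Total: 8 + 4 + 0 = 12 states


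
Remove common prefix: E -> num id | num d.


Common prefix: 'num'
Factored: E -> num E', E' -> id | d


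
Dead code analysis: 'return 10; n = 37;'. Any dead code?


statement follows a return and is unreachable
Dead: 'n = 37'


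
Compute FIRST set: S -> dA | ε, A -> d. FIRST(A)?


Per alternative of A: FIRST(d) = {d}
FIRST(A) = {d}


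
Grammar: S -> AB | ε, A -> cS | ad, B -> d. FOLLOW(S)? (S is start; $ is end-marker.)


$ ∈ FOLLOW(S). For each A -> αBβ: add FIRST(β)\{ε} to FOLLOW(B); if β nullable, add FOLLOW(A).
FOLLOW(S) = {$, d}


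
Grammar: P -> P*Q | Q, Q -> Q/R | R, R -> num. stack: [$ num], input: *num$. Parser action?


'num' on top is the handle for R -> num
Action: reduce (R -> num)


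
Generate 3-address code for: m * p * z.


Break into single-operator statements:
t1 = m * p
t2 = t1 * z


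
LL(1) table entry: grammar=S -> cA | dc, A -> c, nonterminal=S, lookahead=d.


For [S, d]: 'd' ∈ FIRST(dc)
Entry: S -> dc


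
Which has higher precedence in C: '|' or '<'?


'<' is relational (level 7); '|' is bitwise OR (level 3)
Higher level binds tighter
'<' has higher precedence than '|'


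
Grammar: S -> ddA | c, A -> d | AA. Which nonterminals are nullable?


A nonterminal is nullable iff some alternative derives ε (directly, or every symbol in it is nullable)
Nullable: {}


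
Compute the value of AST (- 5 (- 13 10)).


Evaluate inner: (- 13 10) = 3
Evaluate root: (- 5 3) = 2
Result: 2


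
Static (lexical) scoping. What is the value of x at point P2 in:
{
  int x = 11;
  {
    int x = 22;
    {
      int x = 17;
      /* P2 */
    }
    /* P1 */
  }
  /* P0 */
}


x declared in the same block as P2
x = 17


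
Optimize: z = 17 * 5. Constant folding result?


17 * 5 = 85 at compile time
Optimized: z = 85


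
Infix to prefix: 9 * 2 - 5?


left-to-right (same/higher precedence on left): tree is (- (* 9 2) 5)
Prefix: - * 9 2 5


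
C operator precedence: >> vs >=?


'>>' is shift (level 8); '>=' is relational (level 7)
Higher level binds tighter
'>>' has higher precedence than '>='


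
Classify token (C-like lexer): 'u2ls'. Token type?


Pattern: letter/underscore followed by alphanumerics, not a keyword
Type: IDENTIFIER


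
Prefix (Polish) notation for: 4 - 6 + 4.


left-to-right (same/higher precedence on left): tree is (+ (- 4 6) 4)
Prefix: + - 4 6 4


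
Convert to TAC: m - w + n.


Break into single-operator statements:
t1 = m - w
t2 = t1 + n


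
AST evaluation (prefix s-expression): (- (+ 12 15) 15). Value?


Evaluate inner: (+ 12 15) = 27
Evaluate root: (- 27 15) = 12
Result: 12


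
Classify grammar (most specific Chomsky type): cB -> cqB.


LHS has context (more than one symbol) and |LHS| ≤ |RHS|
Classification: Type 1 (Context-Sensitive)


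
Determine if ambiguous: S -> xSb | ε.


balanced x^n…b^n: each string has a unique parse
Unambiguous


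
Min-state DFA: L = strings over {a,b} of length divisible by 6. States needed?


Track length mod 6: states 0..5, accept at 0
Minimal DFA: 6 states


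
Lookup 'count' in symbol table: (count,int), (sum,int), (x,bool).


Lookup 'count' → type int


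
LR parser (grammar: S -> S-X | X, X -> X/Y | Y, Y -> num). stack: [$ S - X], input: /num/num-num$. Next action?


'/' can extend X; shift to build X -> X/Y
Action: shift


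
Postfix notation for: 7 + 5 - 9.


Left to right (same or higher precedence on left)
Postfix: 7 5 + 9 -


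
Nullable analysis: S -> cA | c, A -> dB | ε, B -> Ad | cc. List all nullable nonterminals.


A nonterminal is nullable iff some alternative derives ε (directly, or every symbol in it is nullable)
Nullable: {A}


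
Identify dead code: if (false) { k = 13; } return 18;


condition is constant false, so the whole block is unreachable
Dead: 'if (false) { k = 13; }'


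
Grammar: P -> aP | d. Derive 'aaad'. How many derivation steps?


Derivation: P => aP => aaP => aaaP => aaad
Steps: 4


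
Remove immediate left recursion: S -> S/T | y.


Left-recursive alternatives: S/T; non-recursive: y
Introduce S': S -> yS', S' -> /TS' | ε


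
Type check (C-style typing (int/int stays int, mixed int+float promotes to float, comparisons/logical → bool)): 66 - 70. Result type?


Operand types: int - int
Rule: mixed int/float promotes to float; int/int stays int
Result type: int


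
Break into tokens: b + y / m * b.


Scan left to right, longest-match per lexeme
Tokens: ID(b), OP(+), ID(y), OP(/), ID(m), OP(*), ID(b)


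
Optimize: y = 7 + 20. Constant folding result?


7 + 20 = 27 at compile time
Optimized: y = 27


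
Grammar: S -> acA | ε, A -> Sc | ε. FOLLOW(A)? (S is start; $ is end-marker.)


$ ∈ FOLLOW(S). For each A -> αBβ: add FIRST(β)\{ε} to FOLLOW(B); if β nullable, add FOLLOW(A).
FOLLOW(A) = {$, c}


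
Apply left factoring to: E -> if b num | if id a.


Common prefix: 'if'
Factored: E -> if E', E' -> b num | id a


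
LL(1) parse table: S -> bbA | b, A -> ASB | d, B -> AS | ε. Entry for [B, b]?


For [B, b]: ε is nullable and 'b' ∈ FOLLOW(B)
Entry: B -> ε


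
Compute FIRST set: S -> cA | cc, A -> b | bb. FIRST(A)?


Per alternative of A: FIRST(b) = {b}; FIRST(bb) = {b}
FIRST(A) = {b}


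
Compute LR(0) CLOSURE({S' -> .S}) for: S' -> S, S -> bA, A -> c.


Start: S' -> .S
For each item with dot before a nonterminal B, add B -> .γ for every B-production
Closure: [S' -> .S, S -> .bA]


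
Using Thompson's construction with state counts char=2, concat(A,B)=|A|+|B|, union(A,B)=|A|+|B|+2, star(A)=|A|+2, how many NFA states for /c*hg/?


Syntax tree has 3 char leaf(s), 0 union(s), 1 star(s)
chars contribute 3×2 = 6; each union adds +2; each star adds +2
Total: 6 + 0 + 2 = 8 states


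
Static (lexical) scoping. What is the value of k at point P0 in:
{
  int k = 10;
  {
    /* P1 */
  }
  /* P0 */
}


k declared in the same block as P0
k = 10
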